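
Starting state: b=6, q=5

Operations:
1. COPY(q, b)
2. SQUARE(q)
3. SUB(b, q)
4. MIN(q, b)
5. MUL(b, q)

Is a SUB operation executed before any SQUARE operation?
No

First SUB: step 3
First SQUARE: step 2
Since 3 > 2, SQUARE comes first.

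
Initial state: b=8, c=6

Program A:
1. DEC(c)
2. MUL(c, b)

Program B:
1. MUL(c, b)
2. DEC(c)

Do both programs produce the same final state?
No

Program A final state: b=8, c=40
Program B final state: b=8, c=47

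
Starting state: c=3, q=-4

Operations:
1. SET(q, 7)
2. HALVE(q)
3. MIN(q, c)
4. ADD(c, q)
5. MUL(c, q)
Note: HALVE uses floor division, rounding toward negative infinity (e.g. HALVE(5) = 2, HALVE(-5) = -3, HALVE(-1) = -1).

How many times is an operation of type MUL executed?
1

Counting MUL operations:
Step 5: MUL(c, q) ← MUL
Total: 1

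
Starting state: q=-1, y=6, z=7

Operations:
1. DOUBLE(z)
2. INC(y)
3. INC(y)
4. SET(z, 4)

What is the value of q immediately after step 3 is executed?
q = -1

Tracing q through execution:
Initial: q = -1
After step 1 (DOUBLE(z)): q = -1
After step 2 (INC(y)): q = -1
After step 3 (INC(y)): q = -1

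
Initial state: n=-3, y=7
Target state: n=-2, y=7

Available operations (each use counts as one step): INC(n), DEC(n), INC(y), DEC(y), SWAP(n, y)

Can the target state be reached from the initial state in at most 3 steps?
Yes

Path (1 step): INC(n)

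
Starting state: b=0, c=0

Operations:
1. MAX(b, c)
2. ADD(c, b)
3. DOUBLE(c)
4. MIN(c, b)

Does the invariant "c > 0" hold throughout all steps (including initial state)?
No, violated at the initial state

The invariant is violated at the initial state (step 0).

State at each step:
Initial: b=0, c=0
After step 1: b=0, c=0
After step 2: b=0, c=0
After step 3: b=0, c=0
After step 4: b=0, c=0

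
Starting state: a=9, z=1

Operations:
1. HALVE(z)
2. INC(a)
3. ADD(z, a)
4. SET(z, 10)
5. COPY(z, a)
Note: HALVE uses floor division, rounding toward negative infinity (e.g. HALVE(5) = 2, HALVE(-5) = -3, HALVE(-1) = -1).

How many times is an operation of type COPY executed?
1

Counting COPY operations:
Step 5: COPY(z, a) ← COPY
Total: 1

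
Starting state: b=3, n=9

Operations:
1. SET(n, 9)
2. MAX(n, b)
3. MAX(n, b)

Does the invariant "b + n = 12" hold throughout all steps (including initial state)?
Yes

The invariant holds at every step.

State at each step:
Initial: b=3, n=9
After step 1: b=3, n=9
After step 2: b=3, n=9
After step 3: b=3, n=9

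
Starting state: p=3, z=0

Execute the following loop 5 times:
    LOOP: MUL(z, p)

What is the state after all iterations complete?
p=3, z=0

Iteration trace:
Start: p=3, z=0
After iteration 1: p=3, z=0
After iteration 2: p=3, z=0
After iteration 3: p=3, z=0
After iteration 4: p=3, z=0
After iteration 5: p=3, z=0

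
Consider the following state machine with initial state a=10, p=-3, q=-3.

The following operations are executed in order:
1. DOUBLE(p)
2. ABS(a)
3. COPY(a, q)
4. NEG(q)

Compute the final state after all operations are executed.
{a: -3, p: -6, q: 3}

Step-by-step execution:
Initial: a=10, p=-3, q=-3
After step 1 (DOUBLE(p)): a=10, p=-6, q=-3
After step 2 (ABS(a)): a=10, p=-6, q=-3
After step 3 (COPY(a, q)): a=-3, p=-6, q=-3
After step 4 (NEG(q)): a=-3, p=-6, q=3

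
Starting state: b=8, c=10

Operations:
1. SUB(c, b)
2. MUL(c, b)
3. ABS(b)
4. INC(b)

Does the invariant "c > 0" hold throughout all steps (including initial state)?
Yes

The invariant holds at every step.

State at each step:
Initial: b=8, c=10
After step 1: b=8, c=2
After step 2: b=8, c=16
After step 3: b=8, c=16
After step 4: b=9, c=16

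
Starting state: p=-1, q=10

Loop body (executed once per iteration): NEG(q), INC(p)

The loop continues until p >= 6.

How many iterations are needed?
7

Tracing iterations:
Initial: p=-1, q=10
After iteration 1: p=0, q=-10
After iteration 2: p=1, q=10
After iteration 3: p=2, q=-10
After iteration 4: p=3, q=10
After iteration 5: p=4, q=-10
After iteration 6: p=5, q=10
After iteration 7: p=6, q=-10
p >= 6 now holds, so the loop exits after 7 iterations.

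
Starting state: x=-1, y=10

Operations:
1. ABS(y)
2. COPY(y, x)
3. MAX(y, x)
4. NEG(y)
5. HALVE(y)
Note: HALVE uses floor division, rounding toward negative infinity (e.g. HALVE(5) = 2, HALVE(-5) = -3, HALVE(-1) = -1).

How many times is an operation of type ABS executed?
1

Counting ABS operations:
Step 1: ABS(y) ← ABS
Total: 1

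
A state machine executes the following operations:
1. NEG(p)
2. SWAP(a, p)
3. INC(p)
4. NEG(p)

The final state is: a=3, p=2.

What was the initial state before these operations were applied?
a=-3, p=-3

Working backwards:
Final state: a=3, p=2
Before step 4 (NEG(p)): a=3, p=-2
Before step 3 (INC(p)): a=3, p=-3
Before step 2 (SWAP(a, p)): a=-3, p=3
Before step 1 (NEG(p)): a=-3, p=-3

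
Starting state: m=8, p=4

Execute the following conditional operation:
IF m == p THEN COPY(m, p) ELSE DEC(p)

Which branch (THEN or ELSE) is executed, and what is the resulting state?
Branch: ELSE, Final state: m=8, p=3

Evaluating condition: m == p
m = 8, p = 4
Condition is False, so ELSE branch executes
After DEC(p): m=8, p=3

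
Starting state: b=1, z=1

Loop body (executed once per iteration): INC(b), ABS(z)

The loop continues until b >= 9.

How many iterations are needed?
8

Tracing iterations:
Initial: b=1, z=1
After iteration 1: b=2, z=1
After iteration 2: b=3, z=1
After iteration 3: b=4, z=1
After iteration 4: b=5, z=1
After iteration 5: b=6, z=1
After iteration 6: b=7, z=1
After iteration 7: b=8, z=1
After iteration 8: b=9, z=1
b >= 9 now holds, so the loop exits after 8 iterations.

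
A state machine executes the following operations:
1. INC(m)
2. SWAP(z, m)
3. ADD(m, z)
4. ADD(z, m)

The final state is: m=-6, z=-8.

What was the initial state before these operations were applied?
m=-3, z=-4

Working backwards:
Final state: m=-6, z=-8
Before step 4 (ADD(z, m)): m=-6, z=-2
Before step 3 (ADD(m, z)): m=-4, z=-2
Before step 2 (SWAP(z, m)): m=-2, z=-4
Before step 1 (INC(m)): m=-3, z=-4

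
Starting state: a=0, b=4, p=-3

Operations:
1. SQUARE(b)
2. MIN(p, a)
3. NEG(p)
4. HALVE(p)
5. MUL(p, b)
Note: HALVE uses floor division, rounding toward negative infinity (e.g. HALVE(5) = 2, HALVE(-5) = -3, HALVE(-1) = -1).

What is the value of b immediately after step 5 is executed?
b = 16

Tracing b through execution:
Initial: b = 4
After step 1 (SQUARE(b)): b = 16
After step 2 (MIN(p, a)): b = 16
After step 3 (NEG(p)): b = 16
After step 4 (HALVE(p)): b = 16
After step 5 (MUL(p, b)): b = 16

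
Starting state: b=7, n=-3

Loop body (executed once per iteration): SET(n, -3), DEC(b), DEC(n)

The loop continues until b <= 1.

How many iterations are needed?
6

Tracing iterations:
Initial: b=7, n=-3
After iteration 1: b=6, n=-4
After iteration 2: b=5, n=-4
After iteration 3: b=4, n=-4
After iteration 4: b=3, n=-4
After iteration 5: b=2, n=-4
After iteration 6: b=1, n=-4
b <= 1 now holds, so the loop exits after 6 iterations.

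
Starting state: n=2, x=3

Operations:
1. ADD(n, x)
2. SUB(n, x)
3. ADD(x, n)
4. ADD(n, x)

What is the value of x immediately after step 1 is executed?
x = 3

Tracing x through execution:
Initial: x = 3
After step 1 (ADD(n, x)): x = 3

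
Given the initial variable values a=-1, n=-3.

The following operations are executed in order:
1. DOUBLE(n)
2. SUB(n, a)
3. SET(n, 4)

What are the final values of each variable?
{a: -1, n: 4}

Step-by-step execution:
Initial: a=-1, n=-3
After step 1 (DOUBLE(n)): a=-1, n=-6
After step 2 (SUB(n, a)): a=-1, n=-5
After step 3 (SET(n, 4)): a=-1, n=4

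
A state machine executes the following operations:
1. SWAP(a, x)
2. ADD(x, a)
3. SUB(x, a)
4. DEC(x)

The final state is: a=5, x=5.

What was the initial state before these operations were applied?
a=6, x=5

Working backwards:
Final state: a=5, x=5
Before step 4 (DEC(x)): a=5, x=6
Before step 3 (SUB(x, a)): a=5, x=11
Before step 2 (ADD(x, a)): a=5, x=6
Before step 1 (SWAP(a, x)): a=6, x=5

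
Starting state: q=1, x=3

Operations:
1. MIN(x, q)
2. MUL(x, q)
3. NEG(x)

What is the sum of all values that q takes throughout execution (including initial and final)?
4

Values of q at each step:
Initial: q = 1
After step 1: q = 1
After step 2: q = 1
After step 3: q = 1
Sum = 1 + 1 + 1 + 1 = 4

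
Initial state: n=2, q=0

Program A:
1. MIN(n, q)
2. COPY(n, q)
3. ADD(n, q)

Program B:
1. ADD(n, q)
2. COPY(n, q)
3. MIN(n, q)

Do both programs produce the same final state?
Yes

Program A final state: n=0, q=0
Program B final state: n=0, q=0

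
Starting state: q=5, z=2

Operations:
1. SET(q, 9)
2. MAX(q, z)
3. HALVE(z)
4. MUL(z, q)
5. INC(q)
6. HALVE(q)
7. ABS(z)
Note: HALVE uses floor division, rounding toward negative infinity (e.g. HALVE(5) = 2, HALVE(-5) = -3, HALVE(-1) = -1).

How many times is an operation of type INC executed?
1

Counting INC operations:
Step 5: INC(q) ← INC
Total: 1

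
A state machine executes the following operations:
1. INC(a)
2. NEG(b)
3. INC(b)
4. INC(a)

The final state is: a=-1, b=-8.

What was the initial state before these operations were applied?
a=-3, b=9

Working backwards:
Final state: a=-1, b=-8
Before step 4 (INC(a)): a=-2, b=-8
Before step 3 (INC(b)): a=-2, b=-9
Before step 2 (NEG(b)): a=-2, b=9
Before step 1 (INC(a)): a=-3, b=9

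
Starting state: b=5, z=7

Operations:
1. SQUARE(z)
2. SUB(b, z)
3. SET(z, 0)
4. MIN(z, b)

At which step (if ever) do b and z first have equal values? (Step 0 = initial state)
Step 4

b and z first become equal after step 4.

Comparing values at each step:
Initial: b=5, z=7
After step 1: b=5, z=49
After step 2: b=-44, z=49
After step 3: b=-44, z=0
After step 4: b=-44, z=-44 ← equal!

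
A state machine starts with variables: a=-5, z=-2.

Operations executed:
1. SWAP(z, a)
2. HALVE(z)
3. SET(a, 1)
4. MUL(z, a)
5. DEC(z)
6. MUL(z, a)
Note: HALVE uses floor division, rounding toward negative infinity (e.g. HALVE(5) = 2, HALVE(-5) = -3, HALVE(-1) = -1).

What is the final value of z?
z = -4

Tracing execution:
Step 1: SWAP(z, a) → z = -5
Step 2: HALVE(z) → z = -3
Step 3: SET(a, 1) → z = -3
Step 4: MUL(z, a) → z = -3
Step 5: DEC(z) → z = -4
Step 6: MUL(z, a) → z = -4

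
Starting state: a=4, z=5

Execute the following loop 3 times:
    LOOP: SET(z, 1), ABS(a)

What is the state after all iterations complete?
a=4, z=1

Iteration trace:
Start: a=4, z=5
After iteration 1: a=4, z=1
After iteration 2: a=4, z=1
After iteration 3: a=4, z=1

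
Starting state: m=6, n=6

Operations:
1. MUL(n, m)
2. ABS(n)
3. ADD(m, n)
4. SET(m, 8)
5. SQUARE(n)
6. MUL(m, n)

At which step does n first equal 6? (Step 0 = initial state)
Step 0

Tracing n:
Initial: n = 6 ← first occurrence
After step 1: n = 36
After step 2: n = 36
After step 3: n = 36
After step 4: n = 36
After step 5: n = 1296
After step 6: n = 1296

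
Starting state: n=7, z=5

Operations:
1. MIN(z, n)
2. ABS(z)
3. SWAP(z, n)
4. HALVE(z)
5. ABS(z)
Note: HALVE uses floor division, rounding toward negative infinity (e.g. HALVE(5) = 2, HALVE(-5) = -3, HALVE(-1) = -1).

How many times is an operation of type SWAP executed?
1

Counting SWAP operations:
Step 3: SWAP(z, n) ← SWAP
Total: 1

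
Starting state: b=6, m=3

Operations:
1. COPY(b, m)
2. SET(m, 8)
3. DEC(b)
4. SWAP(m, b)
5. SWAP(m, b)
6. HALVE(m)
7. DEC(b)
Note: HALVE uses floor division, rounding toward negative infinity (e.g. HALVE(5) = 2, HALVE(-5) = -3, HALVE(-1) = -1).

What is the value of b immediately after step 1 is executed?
b = 3

Tracing b through execution:
Initial: b = 6
After step 1 (COPY(b, m)): b = 3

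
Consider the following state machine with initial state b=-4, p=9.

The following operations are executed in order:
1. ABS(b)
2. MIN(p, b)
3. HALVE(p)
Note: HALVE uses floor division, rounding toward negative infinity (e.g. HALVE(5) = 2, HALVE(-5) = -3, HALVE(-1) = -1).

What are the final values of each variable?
{b: 4, p: 2}

Step-by-step execution:
Initial: b=-4, p=9
After step 1 (ABS(b)): b=4, p=9
After step 2 (MIN(p, b)): b=4, p=4
After step 3 (HALVE(p)): b=4, p=2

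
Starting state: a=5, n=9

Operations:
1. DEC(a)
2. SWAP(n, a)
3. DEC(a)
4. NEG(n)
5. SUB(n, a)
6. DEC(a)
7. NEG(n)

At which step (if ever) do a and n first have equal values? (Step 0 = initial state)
Never

a and n never become equal during execution.

Comparing values at each step:
Initial: a=5, n=9
After step 1: a=4, n=9
After step 2: a=9, n=4
After step 3: a=8, n=4
After step 4: a=8, n=-4
After step 5: a=8, n=-12
After step 6: a=7, n=-12
After step 7: a=7, n=12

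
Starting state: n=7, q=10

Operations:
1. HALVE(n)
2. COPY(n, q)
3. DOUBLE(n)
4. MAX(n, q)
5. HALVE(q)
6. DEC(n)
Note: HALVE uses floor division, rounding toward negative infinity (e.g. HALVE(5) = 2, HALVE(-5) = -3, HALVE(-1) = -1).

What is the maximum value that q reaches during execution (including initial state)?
10

Values of q at each step:
Initial: q = 10 ← maximum
After step 1: q = 10
After step 2: q = 10
After step 3: q = 10
After step 4: q = 10
After step 5: q = 5
After step 6: q = 5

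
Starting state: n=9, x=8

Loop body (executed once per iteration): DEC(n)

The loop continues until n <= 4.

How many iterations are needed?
5

Tracing iterations:
Initial: n=9, x=8
After iteration 1: n=8, x=8
After iteration 2: n=7, x=8
After iteration 3: n=6, x=8
After iteration 4: n=5, x=8
After iteration 5: n=4, x=8
n <= 4 now holds, so the loop exits after 5 iterations.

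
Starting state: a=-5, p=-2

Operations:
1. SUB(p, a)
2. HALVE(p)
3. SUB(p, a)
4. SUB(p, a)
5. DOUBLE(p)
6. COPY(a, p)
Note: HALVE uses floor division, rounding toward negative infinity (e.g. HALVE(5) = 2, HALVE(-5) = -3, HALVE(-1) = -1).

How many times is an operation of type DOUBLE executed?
1

Counting DOUBLE operations:
Step 5: DOUBLE(p) ← DOUBLE
Total: 1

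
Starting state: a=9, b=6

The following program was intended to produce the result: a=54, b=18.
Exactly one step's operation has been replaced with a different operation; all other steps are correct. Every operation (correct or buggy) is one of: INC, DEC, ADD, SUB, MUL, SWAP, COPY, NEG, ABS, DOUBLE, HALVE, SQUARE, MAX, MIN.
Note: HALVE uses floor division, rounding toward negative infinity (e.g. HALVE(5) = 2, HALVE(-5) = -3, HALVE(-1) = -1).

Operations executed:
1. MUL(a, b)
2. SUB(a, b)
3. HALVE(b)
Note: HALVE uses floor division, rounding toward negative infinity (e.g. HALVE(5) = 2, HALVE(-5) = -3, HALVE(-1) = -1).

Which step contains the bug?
Step 2

Trace with buggy code:
Initial: a=9, b=6
After step 1: a=54, b=6
After step 2: a=48, b=6
After step 3: a=48, b=3
Actual final a=48, b=3 ≠ expected a=54, b=18.
Step 2 is the only position where a single-operation replacement can produce the expected result.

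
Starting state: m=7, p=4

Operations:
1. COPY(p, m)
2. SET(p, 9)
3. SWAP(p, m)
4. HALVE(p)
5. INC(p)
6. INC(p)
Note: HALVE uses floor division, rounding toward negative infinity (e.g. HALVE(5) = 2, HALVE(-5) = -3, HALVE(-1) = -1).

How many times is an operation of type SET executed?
1

Counting SET operations:
Step 2: SET(p, 9) ← SET
Total: 1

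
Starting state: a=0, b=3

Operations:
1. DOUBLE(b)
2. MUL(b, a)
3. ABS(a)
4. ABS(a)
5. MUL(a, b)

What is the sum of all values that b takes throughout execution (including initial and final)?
9

Values of b at each step:
Initial: b = 3
After step 1: b = 6
After step 2: b = 0
After step 3: b = 0
After step 4: b = 0
After step 5: b = 0
Sum = 3 + 6 + 0 + 0 + 0 + 0 = 9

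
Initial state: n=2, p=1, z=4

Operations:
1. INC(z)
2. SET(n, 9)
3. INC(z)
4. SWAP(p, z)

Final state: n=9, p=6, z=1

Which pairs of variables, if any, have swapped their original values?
None

Comparing initial and final values:
n: 2 → 9
z: 4 → 1
p: 1 → 6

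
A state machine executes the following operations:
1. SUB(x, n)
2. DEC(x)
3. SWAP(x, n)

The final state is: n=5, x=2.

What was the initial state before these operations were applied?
n=2, x=8

Working backwards:
Final state: n=5, x=2
Before step 3 (SWAP(x, n)): n=2, x=5
Before step 2 (DEC(x)): n=2, x=6
Before step 1 (SUB(x, n)): n=2, x=8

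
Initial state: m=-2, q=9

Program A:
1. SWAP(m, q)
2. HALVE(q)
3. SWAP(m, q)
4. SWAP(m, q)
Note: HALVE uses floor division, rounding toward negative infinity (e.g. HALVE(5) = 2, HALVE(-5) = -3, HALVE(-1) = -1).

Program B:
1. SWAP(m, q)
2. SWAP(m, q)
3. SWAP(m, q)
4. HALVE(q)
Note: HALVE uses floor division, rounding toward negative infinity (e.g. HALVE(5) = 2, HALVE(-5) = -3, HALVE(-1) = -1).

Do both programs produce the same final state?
Yes

Program A final state: m=9, q=-1
Program B final state: m=9, q=-1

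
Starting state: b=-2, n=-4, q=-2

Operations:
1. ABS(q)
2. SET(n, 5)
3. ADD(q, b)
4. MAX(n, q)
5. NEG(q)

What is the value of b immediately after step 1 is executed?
b = -2

Tracing b through execution:
Initial: b = -2
After step 1 (ABS(q)): b = -2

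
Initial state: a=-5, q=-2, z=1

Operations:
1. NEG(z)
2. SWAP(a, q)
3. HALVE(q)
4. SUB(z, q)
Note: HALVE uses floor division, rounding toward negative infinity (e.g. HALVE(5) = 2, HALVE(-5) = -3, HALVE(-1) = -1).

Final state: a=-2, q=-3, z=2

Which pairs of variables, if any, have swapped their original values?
None

Comparing initial and final values:
a: -5 → -2
z: 1 → 2
q: -2 → -3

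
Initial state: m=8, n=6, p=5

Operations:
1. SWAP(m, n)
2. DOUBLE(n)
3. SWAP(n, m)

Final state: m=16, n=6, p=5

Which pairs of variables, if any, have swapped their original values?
None

Comparing initial and final values:
n: 6 → 6
m: 8 → 16
p: 5 → 5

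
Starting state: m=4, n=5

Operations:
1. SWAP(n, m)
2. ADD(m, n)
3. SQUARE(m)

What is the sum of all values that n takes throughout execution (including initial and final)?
17

Values of n at each step:
Initial: n = 5
After step 1: n = 4
After step 2: n = 4
After step 3: n = 4
Sum = 5 + 4 + 4 + 4 = 17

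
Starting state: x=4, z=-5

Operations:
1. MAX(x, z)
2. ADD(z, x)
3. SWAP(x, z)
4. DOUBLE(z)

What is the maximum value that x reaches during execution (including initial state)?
4

Values of x at each step:
Initial: x = 4 ← maximum
After step 1: x = 4
After step 2: x = 4
After step 3: x = -1
After step 4: x = -1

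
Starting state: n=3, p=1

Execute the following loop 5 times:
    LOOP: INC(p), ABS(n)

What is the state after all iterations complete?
n=3, p=6

Iteration trace:
Start: n=3, p=1
After iteration 1: n=3, p=2
After iteration 2: n=3, p=3
After iteration 3: n=3, p=4
After iteration 4: n=3, p=5
After iteration 5: n=3, p=6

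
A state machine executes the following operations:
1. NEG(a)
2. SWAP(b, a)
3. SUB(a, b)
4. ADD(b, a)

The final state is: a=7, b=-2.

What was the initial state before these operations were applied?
a=9, b=-2

Working backwards:
Final state: a=7, b=-2
Before step 4 (ADD(b, a)): a=7, b=-9
Before step 3 (SUB(a, b)): a=-2, b=-9
Before step 2 (SWAP(b, a)): a=-9, b=-2
Before step 1 (NEG(a)): a=9, b=-2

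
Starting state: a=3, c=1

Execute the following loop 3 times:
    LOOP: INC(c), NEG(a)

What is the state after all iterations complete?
a=-3, c=4

Iteration trace:
Start: a=3, c=1
After iteration 1: a=-3, c=2
After iteration 2: a=3, c=3
After iteration 3: a=-3, c=4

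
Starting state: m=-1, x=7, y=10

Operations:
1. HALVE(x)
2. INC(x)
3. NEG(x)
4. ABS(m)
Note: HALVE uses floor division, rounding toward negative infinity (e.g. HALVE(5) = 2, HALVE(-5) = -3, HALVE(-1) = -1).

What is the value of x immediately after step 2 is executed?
x = 4

Tracing x through execution:
Initial: x = 7
After step 1 (HALVE(x)): x = 3
After step 2 (INC(x)): x = 4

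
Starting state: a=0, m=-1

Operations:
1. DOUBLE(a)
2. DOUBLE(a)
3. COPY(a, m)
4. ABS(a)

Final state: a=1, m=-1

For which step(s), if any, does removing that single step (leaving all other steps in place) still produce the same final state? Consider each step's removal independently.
Step(s) 1, 2

Testing removal of each single step:
Without step 1: final = a=1, m=-1 (same)
Without step 2: final = a=1, m=-1 (same)
Without step 3: final = a=0, m=-1 (different)
Without step 4: final = a=-1, m=-1 (different)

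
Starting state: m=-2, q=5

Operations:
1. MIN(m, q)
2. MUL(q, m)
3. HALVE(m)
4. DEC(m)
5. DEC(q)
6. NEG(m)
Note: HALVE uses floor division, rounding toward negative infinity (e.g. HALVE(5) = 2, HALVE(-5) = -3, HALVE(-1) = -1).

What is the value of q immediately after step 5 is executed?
q = -11

Tracing q through execution:
Initial: q = 5
After step 1 (MIN(m, q)): q = 5
After step 2 (MUL(q, m)): q = -10
After step 3 (HALVE(m)): q = -10
After step 4 (DEC(m)): q = -10
After step 5 (DEC(q)): q = -11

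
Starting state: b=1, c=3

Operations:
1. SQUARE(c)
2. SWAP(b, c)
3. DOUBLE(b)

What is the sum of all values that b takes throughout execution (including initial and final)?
29

Values of b at each step:
Initial: b = 1
After step 1: b = 1
After step 2: b = 9
After step 3: b = 18
Sum = 1 + 1 + 9 + 18 = 29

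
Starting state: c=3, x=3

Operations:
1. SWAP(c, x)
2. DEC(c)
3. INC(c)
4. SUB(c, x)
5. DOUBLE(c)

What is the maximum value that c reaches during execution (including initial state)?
3

Values of c at each step:
Initial: c = 3 ← maximum
After step 1: c = 3
After step 2: c = 2
After step 3: c = 3
After step 4: c = 0
After step 5: c = 0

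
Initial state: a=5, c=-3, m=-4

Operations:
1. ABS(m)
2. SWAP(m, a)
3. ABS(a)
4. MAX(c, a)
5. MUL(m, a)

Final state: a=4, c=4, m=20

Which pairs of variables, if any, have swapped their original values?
None

Comparing initial and final values:
m: -4 → 20
c: -3 → 4
a: 5 → 4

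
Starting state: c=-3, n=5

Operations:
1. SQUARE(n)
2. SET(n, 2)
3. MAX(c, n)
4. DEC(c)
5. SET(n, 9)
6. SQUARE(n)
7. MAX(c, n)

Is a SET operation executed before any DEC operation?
Yes

First SET: step 2
First DEC: step 4
Since 2 < 4, SET comes first.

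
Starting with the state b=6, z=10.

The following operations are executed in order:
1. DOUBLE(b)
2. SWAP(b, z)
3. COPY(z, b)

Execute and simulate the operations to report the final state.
{b: 10, z: 10}

Step-by-step execution:
Initial: b=6, z=10
After step 1 (DOUBLE(b)): b=12, z=10
After step 2 (SWAP(b, z)): b=10, z=12
After step 3 (COPY(z, b)): b=10, z=10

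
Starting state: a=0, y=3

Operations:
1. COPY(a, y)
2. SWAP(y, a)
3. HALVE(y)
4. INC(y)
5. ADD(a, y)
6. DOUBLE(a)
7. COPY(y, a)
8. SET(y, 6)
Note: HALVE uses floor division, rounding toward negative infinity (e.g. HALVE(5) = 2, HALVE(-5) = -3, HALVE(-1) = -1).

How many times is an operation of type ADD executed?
1

Counting ADD operations:
Step 5: ADD(a, y) ← ADD
Total: 1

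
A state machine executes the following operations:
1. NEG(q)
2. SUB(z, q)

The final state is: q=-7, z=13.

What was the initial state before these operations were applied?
q=7, z=6

Working backwards:
Final state: q=-7, z=13
Before step 2 (SUB(z, q)): q=-7, z=6
Before step 1 (NEG(q)): q=7, z=6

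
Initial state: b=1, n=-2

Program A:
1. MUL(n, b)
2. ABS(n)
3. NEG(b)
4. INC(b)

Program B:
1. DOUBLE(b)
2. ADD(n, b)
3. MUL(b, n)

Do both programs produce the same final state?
No

Program A final state: b=0, n=2
Program B final state: b=0, n=0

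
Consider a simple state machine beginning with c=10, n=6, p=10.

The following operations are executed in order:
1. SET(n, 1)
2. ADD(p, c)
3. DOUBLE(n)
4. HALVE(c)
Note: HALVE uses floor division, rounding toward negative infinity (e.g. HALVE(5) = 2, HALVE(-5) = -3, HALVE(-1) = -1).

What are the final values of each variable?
{c: 5, n: 2, p: 20}

Step-by-step execution:
Initial: c=10, n=6, p=10
After step 1 (SET(n, 1)): c=10, n=1, p=10
After step 2 (ADD(p, c)): c=10, n=1, p=20
After step 3 (DOUBLE(n)): c=10, n=2, p=20
After step 4 (HALVE(c)): c=5, n=2, p=20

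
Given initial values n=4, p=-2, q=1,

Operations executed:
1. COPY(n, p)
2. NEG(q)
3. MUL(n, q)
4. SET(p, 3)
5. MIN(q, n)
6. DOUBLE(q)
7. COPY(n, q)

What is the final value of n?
n = -2

Tracing execution:
Step 1: COPY(n, p) → n = -2
Step 2: NEG(q) → n = -2
Step 3: MUL(n, q) → n = 2
Step 4: SET(p, 3) → n = 2
Step 5: MIN(q, n) → n = 2
Step 6: DOUBLE(q) → n = 2
Step 7: COPY(n, q) → n = -2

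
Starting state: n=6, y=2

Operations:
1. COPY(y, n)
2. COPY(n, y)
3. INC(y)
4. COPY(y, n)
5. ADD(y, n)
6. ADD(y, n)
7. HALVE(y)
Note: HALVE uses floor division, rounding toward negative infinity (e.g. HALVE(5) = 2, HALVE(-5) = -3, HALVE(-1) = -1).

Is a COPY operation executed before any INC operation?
Yes

First COPY: step 1
First INC: step 3
Since 1 < 3, COPY comes first.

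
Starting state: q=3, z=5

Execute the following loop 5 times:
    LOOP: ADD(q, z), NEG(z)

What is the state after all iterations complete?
q=8, z=-5

Iteration trace:
Start: q=3, z=5
After iteration 1: q=8, z=-5
After iteration 2: q=3, z=5
After iteration 3: q=8, z=-5
After iteration 4: q=3, z=5
After iteration 5: q=8, z=-5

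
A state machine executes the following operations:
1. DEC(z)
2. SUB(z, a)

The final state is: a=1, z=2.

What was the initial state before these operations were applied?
a=1, z=4

Working backwards:
Final state: a=1, z=2
Before step 2 (SUB(z, a)): a=1, z=3
Before step 1 (DEC(z)): a=1, z=4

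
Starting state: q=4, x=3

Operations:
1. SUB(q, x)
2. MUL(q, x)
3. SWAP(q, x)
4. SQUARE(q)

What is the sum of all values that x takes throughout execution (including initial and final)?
15

Values of x at each step:
Initial: x = 3
After step 1: x = 3
After step 2: x = 3
After step 3: x = 3
After step 4: x = 3
Sum = 3 + 3 + 3 + 3 + 3 = 15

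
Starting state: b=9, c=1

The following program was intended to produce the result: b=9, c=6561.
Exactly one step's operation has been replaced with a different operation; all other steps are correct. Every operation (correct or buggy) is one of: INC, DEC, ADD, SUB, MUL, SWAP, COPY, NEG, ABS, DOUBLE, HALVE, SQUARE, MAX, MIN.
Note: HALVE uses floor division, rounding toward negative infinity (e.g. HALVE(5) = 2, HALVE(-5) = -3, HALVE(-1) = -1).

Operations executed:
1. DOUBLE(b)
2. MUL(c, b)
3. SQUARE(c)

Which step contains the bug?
Step 1

Trace with buggy code:
Initial: b=9, c=1
After step 1: b=18, c=1
After step 2: b=18, c=18
After step 3: b=18, c=324
Actual final b=18, c=324 ≠ expected b=9, c=6561.
Step 1 is the only position where a single-operation replacement can produce the expected result.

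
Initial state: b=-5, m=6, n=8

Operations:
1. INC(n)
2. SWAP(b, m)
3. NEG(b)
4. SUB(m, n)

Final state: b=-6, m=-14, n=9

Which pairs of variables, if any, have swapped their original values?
None

Comparing initial and final values:
m: 6 → -14
b: -5 → -6
n: 8 → 9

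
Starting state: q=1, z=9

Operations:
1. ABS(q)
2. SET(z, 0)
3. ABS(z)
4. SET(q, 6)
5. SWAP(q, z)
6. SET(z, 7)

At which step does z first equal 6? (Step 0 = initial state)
Step 5

Tracing z:
Initial: z = 9
After step 1: z = 9
After step 2: z = 0
After step 3: z = 0
After step 4: z = 0
After step 5: z = 6 ← first occurrence
After step 6: z = 7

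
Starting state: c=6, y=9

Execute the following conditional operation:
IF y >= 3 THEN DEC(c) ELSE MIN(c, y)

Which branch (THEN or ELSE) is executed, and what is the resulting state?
Branch: THEN, Final state: c=5, y=9

Evaluating condition: y >= 3
y = 9
Condition is True, so THEN branch executes
After DEC(c): c=5, y=9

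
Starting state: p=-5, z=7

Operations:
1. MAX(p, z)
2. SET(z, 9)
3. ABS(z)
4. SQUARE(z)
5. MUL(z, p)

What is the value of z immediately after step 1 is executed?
z = 7

Tracing z through execution:
Initial: z = 7
After step 1 (MAX(p, z)): z = 7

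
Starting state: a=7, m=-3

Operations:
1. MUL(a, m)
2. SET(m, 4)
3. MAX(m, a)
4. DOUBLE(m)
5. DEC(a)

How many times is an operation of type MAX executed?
1

Counting MAX operations:
Step 3: MAX(m, a) ← MAX
Total: 1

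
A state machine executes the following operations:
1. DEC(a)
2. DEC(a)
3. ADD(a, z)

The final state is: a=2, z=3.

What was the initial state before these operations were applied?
a=1, z=3

Working backwards:
Final state: a=2, z=3
Before step 3 (ADD(a, z)): a=-1, z=3
Before step 2 (DEC(a)): a=0, z=3
Before step 1 (DEC(a)): a=1, z=3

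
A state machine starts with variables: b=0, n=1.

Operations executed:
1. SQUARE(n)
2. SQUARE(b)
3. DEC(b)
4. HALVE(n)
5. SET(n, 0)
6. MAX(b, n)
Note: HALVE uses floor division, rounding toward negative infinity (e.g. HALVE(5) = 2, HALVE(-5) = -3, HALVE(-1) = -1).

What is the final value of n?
n = 0

Tracing execution:
Step 1: SQUARE(n) → n = 1
Step 2: SQUARE(b) → n = 1
Step 3: DEC(b) → n = 1
Step 4: HALVE(n) → n = 0
Step 5: SET(n, 0) → n = 0
Step 6: MAX(b, n) → n = 0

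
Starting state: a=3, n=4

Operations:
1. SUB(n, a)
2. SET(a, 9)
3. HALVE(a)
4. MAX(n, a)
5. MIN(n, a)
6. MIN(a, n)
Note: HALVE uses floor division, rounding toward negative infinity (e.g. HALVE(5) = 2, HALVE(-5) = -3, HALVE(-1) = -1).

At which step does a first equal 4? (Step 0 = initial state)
Step 3

Tracing a:
Initial: a = 3
After step 1: a = 3
After step 2: a = 9
After step 3: a = 4 ← first occurrence
After step 4: a = 4
After step 5: a = 4
After step 6: a = 4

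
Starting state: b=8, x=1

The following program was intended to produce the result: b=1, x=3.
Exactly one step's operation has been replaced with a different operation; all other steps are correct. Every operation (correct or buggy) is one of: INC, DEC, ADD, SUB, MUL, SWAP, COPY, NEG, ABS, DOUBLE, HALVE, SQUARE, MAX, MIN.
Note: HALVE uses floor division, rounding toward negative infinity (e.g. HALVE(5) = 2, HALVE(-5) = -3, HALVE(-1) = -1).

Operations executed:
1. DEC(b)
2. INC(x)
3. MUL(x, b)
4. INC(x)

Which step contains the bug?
Step 1

Trace with buggy code:
Initial: b=8, x=1
After step 1: b=7, x=1
After step 2: b=7, x=2
After step 3: b=7, x=14
After step 4: b=7, x=15
Actual final b=7, x=15 ≠ expected b=1, x=3.
Step 1 is the only position where a single-operation replacement can produce the expected result.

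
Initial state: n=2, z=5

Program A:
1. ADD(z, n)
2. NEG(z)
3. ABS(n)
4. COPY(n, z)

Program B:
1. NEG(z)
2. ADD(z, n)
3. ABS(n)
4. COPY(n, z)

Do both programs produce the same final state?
No

Program A final state: n=-7, z=-7
Program B final state: n=-3, z=-3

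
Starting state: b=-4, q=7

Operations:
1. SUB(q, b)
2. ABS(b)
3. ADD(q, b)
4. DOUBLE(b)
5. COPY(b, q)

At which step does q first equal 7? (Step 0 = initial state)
Step 0

Tracing q:
Initial: q = 7 ← first occurrence
After step 1: q = 11
After step 2: q = 11
After step 3: q = 15
After step 4: q = 15
After step 5: q = 15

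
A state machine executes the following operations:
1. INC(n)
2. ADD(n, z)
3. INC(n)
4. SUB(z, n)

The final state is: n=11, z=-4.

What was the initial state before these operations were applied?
n=2, z=7

Working backwards:
Final state: n=11, z=-4
Before step 4 (SUB(z, n)): n=11, z=7
Before step 3 (INC(n)): n=10, z=7
Before step 2 (ADD(n, z)): n=3, z=7
Before step 1 (INC(n)): n=2, z=7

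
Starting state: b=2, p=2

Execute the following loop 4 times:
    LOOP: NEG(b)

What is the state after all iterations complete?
b=2, p=2

Iteration trace:
Start: b=2, p=2
After iteration 1: b=-2, p=2
After iteration 2: b=2, p=2
After iteration 3: b=-2, p=2
After iteration 4: b=2, p=2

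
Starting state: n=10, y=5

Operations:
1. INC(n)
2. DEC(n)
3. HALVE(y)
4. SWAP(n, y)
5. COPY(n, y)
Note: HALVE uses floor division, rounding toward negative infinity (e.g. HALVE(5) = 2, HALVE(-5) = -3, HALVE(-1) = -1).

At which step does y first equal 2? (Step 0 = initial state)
Step 3

Tracing y:
Initial: y = 5
After step 1: y = 5
After step 2: y = 5
After step 3: y = 2 ← first occurrence
After step 4: y = 10
After step 5: y = 10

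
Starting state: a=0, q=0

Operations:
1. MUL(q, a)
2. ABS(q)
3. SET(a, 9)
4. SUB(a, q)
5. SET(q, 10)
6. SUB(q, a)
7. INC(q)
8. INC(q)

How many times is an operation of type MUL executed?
1

Counting MUL operations:
Step 1: MUL(q, a) ← MUL
Total: 1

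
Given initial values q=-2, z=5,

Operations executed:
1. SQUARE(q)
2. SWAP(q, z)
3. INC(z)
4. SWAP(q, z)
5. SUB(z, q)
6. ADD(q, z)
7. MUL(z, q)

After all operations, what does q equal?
q = 5

Tracing execution:
Step 1: SQUARE(q) → q = 4
Step 2: SWAP(q, z) → q = 5
Step 3: INC(z) → q = 5
Step 4: SWAP(q, z) → q = 5
Step 5: SUB(z, q) → q = 5
Step 6: ADD(q, z) → q = 5
Step 7: MUL(z, q) → q = 5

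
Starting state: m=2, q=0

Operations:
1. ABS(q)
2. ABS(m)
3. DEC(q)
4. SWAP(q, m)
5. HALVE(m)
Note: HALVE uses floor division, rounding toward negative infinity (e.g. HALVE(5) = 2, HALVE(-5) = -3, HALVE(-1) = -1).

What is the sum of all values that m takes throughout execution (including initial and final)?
6

Values of m at each step:
Initial: m = 2
After step 1: m = 2
After step 2: m = 2
After step 3: m = 2
After step 4: m = -1
After step 5: m = -1
Sum = 2 + 2 + 2 + 2 + -1 + -1 = 6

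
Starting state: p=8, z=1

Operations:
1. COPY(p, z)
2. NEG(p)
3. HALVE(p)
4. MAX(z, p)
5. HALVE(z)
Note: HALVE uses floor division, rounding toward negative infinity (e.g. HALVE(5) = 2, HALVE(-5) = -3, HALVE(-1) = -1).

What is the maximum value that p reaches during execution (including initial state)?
8

Values of p at each step:
Initial: p = 8 ← maximum
After step 1: p = 1
After step 2: p = -1
After step 3: p = -1
After step 4: p = -1
After step 5: p = -1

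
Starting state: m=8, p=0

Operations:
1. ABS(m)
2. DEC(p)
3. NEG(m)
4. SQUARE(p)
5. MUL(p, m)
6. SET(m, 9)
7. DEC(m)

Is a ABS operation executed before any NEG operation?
Yes

First ABS: step 1
First NEG: step 3
Since 1 < 3, ABS comes first.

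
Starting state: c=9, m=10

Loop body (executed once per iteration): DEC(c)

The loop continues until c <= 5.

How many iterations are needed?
4

Tracing iterations:
Initial: c=9, m=10
After iteration 1: c=8, m=10
After iteration 2: c=7, m=10
After iteration 3: c=6, m=10
After iteration 4: c=5, m=10
c <= 5 now holds, so the loop exits after 4 iterations.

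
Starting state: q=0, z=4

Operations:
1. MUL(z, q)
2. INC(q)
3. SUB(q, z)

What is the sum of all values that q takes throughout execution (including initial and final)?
2

Values of q at each step:
Initial: q = 0
After step 1: q = 0
After step 2: q = 1
After step 3: q = 1
Sum = 0 + 0 + 1 + 1 = 2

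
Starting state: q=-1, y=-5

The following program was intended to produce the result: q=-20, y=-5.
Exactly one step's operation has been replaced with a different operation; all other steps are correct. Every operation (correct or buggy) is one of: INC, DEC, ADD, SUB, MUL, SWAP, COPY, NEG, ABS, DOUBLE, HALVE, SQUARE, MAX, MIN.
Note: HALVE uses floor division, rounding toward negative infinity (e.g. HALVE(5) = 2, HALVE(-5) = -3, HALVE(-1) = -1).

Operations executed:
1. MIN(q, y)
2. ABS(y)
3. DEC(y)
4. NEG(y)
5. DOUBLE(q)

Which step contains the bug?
Step 3

Trace with buggy code:
Initial: q=-1, y=-5
After step 1: q=-5, y=-5
After step 2: q=-5, y=5
After step 3: q=-5, y=4
After step 4: q=-5, y=-4
After step 5: q=-10, y=-4
Actual final q=-10, y=-4 ≠ expected q=-20, y=-5.
Step 3 is the only position where a single-operation replacement can produce the expected result.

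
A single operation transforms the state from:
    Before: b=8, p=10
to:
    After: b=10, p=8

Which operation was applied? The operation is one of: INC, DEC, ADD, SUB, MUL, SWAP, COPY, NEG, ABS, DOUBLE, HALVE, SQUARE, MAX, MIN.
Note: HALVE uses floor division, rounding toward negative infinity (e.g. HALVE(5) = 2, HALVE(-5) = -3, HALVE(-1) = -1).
SWAP(b, p)

Analyzing the change:
Before: b=8, p=10
After: b=10, p=8
Variable b changed from 8 to 10
Variable p changed from 10 to 8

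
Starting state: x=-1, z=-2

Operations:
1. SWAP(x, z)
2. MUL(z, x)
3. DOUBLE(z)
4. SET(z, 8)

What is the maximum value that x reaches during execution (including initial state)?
-1

Values of x at each step:
Initial: x = -1 ← maximum
After step 1: x = -2
After step 2: x = -2
After step 3: x = -2
After step 4: x = -2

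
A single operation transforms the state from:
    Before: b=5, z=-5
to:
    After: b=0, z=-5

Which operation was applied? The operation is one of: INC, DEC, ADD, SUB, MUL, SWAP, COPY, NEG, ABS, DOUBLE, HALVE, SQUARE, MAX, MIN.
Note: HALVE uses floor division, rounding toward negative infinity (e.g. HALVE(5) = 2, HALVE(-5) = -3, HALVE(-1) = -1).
ADD(b, z)

Analyzing the change:
Before: b=5, z=-5
After: b=0, z=-5
Variable b changed from 5 to 0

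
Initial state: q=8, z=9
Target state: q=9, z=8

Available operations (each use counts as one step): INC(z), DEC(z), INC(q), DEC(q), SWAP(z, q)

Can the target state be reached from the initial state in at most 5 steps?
Yes

Path (1 step): SWAP(z, q)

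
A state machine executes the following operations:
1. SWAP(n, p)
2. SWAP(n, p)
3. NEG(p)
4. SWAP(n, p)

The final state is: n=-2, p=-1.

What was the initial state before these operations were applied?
n=-1, p=2

Working backwards:
Final state: n=-2, p=-1
Before step 4 (SWAP(n, p)): n=-1, p=-2
Before step 3 (NEG(p)): n=-1, p=2
Before step 2 (SWAP(n, p)): n=2, p=-1
Before step 1 (SWAP(n, p)): n=-1, p=2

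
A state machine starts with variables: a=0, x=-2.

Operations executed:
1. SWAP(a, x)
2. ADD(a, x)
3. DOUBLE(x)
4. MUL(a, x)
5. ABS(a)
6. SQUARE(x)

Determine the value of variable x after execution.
x = 0

Tracing execution:
Step 1: SWAP(a, x) → x = 0
Step 2: ADD(a, x) → x = 0
Step 3: DOUBLE(x) → x = 0
Step 4: MUL(a, x) → x = 0
Step 5: ABS(a) → x = 0
Step 6: SQUARE(x) → x = 0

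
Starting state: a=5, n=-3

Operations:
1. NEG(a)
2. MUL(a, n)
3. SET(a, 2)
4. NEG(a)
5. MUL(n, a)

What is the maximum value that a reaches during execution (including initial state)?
15

Values of a at each step:
Initial: a = 5
After step 1: a = -5
After step 2: a = 15 ← maximum
After step 3: a = 2
After step 4: a = -2
After step 5: a = -2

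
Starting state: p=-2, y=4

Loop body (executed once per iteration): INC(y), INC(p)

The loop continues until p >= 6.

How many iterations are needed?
8

Tracing iterations:
Initial: p=-2, y=4
After iteration 1: p=-1, y=5
After iteration 2: p=0, y=6
After iteration 3: p=1, y=7
After iteration 4: p=2, y=8
After iteration 5: p=3, y=9
After iteration 6: p=4, y=10
After iteration 7: p=5, y=11
After iteration 8: p=6, y=12
p >= 6 now holds, so the loop exits after 8 iterations.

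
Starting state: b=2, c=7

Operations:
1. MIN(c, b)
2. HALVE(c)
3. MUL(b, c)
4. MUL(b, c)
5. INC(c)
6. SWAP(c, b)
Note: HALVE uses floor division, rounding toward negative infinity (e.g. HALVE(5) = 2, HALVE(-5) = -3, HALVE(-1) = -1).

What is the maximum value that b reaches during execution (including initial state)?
2

Values of b at each step:
Initial: b = 2 ← maximum
After step 1: b = 2
After step 2: b = 2
After step 3: b = 2
After step 4: b = 2
After step 5: b = 2
After step 6: b = 2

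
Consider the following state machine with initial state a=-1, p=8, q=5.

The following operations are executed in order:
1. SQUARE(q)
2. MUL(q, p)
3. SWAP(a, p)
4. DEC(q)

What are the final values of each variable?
{a: 8, p: -1, q: 199}

Step-by-step execution:
Initial: a=-1, p=8, q=5
After step 1 (SQUARE(q)): a=-1, p=8, q=25
After step 2 (MUL(q, p)): a=-1, p=8, q=200
After step 3 (SWAP(a, p)): a=8, p=-1, q=200
After step 4 (DEC(q)): a=8, p=-1, q=199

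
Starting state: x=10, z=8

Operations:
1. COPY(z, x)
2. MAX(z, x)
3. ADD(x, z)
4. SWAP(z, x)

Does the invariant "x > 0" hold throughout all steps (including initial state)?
Yes

The invariant holds at every step.

State at each step:
Initial: x=10, z=8
After step 1: x=10, z=10
After step 2: x=10, z=10
After step 3: x=20, z=10
After step 4: x=10, z=20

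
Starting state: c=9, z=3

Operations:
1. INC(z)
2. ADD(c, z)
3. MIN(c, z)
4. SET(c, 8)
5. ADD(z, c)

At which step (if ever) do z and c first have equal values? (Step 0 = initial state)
Step 3

z and c first become equal after step 3.

Comparing values at each step:
Initial: z=3, c=9
After step 1: z=4, c=9
After step 2: z=4, c=13
After step 3: z=4, c=4 ← equal!
After step 4: z=4, c=8
After step 5: z=12, c=8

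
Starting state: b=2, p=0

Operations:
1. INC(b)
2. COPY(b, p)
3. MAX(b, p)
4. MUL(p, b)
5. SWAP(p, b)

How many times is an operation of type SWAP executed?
1

Counting SWAP operations:
Step 5: SWAP(p, b) ← SWAP
Total: 1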